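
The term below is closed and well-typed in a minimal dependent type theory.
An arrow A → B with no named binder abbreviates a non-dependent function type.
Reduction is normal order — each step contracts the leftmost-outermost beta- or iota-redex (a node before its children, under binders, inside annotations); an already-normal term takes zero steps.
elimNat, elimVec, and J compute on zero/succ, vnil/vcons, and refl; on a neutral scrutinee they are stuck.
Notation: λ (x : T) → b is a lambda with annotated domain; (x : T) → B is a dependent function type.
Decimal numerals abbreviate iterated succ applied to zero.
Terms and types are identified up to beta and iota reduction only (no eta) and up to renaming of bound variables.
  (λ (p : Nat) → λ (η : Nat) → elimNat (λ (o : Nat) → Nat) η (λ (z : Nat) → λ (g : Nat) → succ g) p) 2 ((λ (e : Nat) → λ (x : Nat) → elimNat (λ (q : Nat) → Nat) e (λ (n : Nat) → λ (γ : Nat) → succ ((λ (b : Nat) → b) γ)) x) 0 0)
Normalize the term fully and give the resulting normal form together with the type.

normal form:
  2
inferred type:
  Nat
observation: 12 normal-order steps normalize the term, beginning with a beta-redex.


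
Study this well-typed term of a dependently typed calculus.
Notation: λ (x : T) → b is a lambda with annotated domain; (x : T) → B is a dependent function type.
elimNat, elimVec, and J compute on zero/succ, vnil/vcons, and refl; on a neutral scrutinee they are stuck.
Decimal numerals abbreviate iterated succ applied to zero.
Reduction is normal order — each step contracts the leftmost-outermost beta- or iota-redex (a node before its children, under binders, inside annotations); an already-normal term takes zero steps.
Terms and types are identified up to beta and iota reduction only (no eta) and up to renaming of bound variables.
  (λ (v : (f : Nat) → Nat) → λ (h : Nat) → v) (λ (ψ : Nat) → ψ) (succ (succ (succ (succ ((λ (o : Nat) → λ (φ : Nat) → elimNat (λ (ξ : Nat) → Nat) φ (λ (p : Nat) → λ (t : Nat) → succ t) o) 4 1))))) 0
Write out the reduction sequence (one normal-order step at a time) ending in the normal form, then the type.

reduction (normal order):
  (λ (v : (f : Nat) → Nat) → λ (h : Nat) → v) (λ (ψ : Nat) → ψ) (succ (succ (succ (succ ((λ (o : Nat) → λ (φ : Nat) → elimNat (λ (ξ : Nat) → Nat) φ (λ (p : Nat) → λ (t : Nat) → succ t) o) 4 1))))) 0
  ~> (λ (v : Nat) → λ (f : Nat) → f) (succ (succ (succ (succ ((λ (h : Nat) → λ (ψ : Nat) → elimNat (λ (o : Nat) → Nat) ψ (λ (φ : Nat) → λ (ξ : Nat) → succ ξ) h) 4 1))))) 0
  ~> (λ (v : Nat) → v) 0
  ~> 0
inferred type:
  Nat


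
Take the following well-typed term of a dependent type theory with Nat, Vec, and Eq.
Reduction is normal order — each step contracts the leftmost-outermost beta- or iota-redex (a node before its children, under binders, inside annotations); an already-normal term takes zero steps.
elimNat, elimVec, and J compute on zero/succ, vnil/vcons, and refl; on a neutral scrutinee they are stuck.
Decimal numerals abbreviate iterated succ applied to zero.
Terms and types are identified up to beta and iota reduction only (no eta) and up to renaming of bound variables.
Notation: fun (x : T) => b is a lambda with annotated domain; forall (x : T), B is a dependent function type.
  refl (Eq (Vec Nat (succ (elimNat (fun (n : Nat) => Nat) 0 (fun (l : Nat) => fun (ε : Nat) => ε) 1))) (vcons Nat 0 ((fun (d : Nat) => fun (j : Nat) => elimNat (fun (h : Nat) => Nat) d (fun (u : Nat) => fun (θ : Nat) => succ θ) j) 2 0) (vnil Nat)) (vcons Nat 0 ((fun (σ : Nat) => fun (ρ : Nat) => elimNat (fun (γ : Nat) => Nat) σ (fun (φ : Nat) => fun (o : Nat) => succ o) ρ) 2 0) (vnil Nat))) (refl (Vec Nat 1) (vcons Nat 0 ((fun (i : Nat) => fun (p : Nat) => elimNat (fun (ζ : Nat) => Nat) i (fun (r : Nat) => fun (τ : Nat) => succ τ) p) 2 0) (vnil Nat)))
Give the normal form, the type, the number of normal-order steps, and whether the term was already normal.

resulting normal form:
  refl (Eq (Vec Nat 1) (vcons Nat 0 2 (vnil Nat)) (vcons Nat 0 2 (vnil Nat))) (refl (Vec Nat 1) (vcons Nat 0 2 (vnil Nat)))
inferred type:
  Eq (Eq (Vec Nat 1) (vcons Nat 0 2 (vnil Nat)) (vcons Nat 0 2 (vnil Nat))) (refl (Vec Nat 1) (vcons Nat 0 2 (vnil Nat))) (refl (Vec Nat 1) (vcons Nat 0 2 (vnil Nat)))
normal-order step count: 13
started in normal form: no
first redex: an elimNat iota-redex


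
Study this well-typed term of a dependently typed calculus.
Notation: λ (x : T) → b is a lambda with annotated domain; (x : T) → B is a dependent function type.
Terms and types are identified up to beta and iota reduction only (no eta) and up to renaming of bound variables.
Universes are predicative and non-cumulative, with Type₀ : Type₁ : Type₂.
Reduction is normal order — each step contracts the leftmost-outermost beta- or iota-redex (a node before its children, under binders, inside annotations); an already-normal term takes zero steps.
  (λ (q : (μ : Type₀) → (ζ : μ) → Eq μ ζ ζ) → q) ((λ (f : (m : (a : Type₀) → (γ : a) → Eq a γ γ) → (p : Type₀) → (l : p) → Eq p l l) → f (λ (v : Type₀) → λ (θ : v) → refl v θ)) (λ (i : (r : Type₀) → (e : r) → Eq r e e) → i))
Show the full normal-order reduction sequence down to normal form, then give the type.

reduction (normal order):
  (λ (q : (μ : Type₀) → (ζ : μ) → Eq μ ζ ζ) → q) ((λ (f : (m : (a : Type₀) → (γ : a) → Eq a γ γ) → (p : Type₀) → (l : p) → Eq p l l) → f (λ (v : Type₀) → λ (θ : v) → refl v θ)) (λ (i : (r : Type₀) → (e : r) → Eq r e e) → i))
  ~> (λ (q : (μ : (ζ : Type₀) → (f : ζ) → Eq ζ f f) → (m : Type₀) → (a : m) → Eq m a a) → q (λ (γ : Type₀) → λ (p : γ) → refl γ p)) (λ (l : (v : Type₀) → (θ : v) → Eq v θ θ) → l)
  ~> (λ (q : (μ : Type₀) → (ζ : μ) → Eq μ ζ ζ) → q) (λ (f : Type₀) → λ (m : f) → refl f m)
  ~> λ (q : Type₀) → λ (μ : q) → refl q μ
inferred type:
  (q : Type₀) → (μ : q) → Eq q μ μ


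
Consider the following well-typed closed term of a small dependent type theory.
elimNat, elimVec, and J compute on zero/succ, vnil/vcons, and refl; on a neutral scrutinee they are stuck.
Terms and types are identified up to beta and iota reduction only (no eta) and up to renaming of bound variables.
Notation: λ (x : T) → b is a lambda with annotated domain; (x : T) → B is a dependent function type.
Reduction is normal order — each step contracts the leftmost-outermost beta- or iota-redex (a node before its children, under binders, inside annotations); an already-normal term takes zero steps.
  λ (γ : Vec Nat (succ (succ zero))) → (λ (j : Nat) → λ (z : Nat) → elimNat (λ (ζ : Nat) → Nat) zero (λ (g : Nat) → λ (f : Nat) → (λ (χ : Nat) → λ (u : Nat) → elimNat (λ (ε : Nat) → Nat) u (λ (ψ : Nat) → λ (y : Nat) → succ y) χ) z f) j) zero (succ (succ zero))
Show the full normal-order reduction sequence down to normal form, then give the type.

reduction (normal order):
  λ (γ : Vec Nat (succ (succ zero))) → (λ (j : Nat) → λ (z : Nat) → elimNat (λ (ζ : Nat) → Nat) zero (λ (g : Nat) → λ (f : Nat) → (λ (χ : Nat) → λ (u : Nat) → elimNat (λ (ε : Nat) → Nat) u (λ (ψ : Nat) → λ (y : Nat) → succ y) χ) z f) j) zero (succ (succ zero))
  ~> λ (γ : Vec Nat (succ (succ zero))) → (λ (j : Nat) → elimNat (λ (z : Nat) → Nat) zero (λ (ζ : Nat) → λ (g : Nat) → (λ (f : Nat) → λ (χ : Nat) → elimNat (λ (u : Nat) → Nat) χ (λ (ε : Nat) → λ (ψ : Nat) → succ ψ) f) j g) zero) (succ (succ zero))
  ~> λ (γ : Vec Nat (succ (succ zero))) → elimNat (λ (j : Nat) → Nat) zero (λ (z : Nat) → λ (ζ : Nat) → (λ (g : Nat) → λ (f : Nat) → elimNat (λ (χ : Nat) → Nat) f (λ (u : Nat) → λ (ε : Nat) → succ ε) g) (succ (succ zero)) ζ) zero
  ~> λ (γ : Vec Nat (succ (succ zero))) → zero
the term's type:
  (γ : Vec Nat (succ (succ zero))) → Nat


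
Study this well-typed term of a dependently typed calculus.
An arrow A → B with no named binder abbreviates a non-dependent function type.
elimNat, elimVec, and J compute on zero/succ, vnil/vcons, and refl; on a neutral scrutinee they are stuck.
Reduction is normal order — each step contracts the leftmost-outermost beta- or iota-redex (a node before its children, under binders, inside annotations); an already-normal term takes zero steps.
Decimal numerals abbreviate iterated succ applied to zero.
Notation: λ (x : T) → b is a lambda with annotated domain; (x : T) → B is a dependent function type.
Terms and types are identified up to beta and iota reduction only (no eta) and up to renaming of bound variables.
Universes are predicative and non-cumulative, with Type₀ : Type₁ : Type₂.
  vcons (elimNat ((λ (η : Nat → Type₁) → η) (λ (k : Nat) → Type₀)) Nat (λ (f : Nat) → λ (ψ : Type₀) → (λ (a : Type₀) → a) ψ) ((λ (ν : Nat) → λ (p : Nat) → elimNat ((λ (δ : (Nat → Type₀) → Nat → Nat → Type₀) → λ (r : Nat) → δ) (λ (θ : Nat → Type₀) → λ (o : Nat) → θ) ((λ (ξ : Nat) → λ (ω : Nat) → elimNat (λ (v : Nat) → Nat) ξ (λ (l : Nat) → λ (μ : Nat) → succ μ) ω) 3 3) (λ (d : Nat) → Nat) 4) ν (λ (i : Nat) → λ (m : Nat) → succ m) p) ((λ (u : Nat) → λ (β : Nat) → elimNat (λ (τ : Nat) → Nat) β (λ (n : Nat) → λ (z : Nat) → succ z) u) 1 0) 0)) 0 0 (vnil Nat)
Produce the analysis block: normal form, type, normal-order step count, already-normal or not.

resulting normal form:
  vcons Nat 0 0 (vnil Nat)
type:
  Vec Nat 1
reduction steps (normal order): 15
term was already normal: no
first contracted redex: a beta-redex


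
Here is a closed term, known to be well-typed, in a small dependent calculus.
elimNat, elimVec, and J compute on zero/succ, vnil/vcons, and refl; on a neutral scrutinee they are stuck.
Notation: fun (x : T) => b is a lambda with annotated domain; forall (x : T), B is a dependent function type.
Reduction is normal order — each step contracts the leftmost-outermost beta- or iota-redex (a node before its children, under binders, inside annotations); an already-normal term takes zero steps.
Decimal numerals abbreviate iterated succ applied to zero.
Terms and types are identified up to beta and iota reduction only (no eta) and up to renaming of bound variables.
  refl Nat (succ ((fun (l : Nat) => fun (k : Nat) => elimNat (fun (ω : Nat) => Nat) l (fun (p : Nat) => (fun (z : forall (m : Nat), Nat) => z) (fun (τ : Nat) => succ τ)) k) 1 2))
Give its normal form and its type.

resulting normal form:
  refl Nat 4
type:
  Eq Nat 4 4
observation: normalization takes exactly 11 steps under the normal-order strategy.


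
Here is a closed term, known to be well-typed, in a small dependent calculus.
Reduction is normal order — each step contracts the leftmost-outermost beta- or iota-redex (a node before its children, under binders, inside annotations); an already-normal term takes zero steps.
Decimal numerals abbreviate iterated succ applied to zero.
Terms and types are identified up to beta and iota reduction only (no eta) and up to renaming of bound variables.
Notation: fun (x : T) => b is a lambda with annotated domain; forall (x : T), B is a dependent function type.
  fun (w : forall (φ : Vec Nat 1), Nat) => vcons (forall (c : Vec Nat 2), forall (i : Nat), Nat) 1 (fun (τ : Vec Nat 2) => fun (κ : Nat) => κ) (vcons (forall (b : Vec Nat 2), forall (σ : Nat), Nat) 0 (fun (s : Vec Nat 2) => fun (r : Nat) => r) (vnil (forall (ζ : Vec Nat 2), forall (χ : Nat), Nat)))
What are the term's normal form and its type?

normal form:
  fun (w : forall (φ : Vec Nat 1), Nat) => vcons (forall (c : Vec Nat 2), forall (i : Nat), Nat) 1 (fun (τ : Vec Nat 2) => fun (κ : Nat) => κ) (vcons (forall (b : Vec Nat 2), forall (σ : Nat), Nat) 0 (fun (s : Vec Nat 2) => fun (r : Nat) => r) (vnil (forall (ζ : Vec Nat 2), forall (χ : Nat), Nat)))
inferred type:
  forall (w : forall (φ : Vec Nat 1), Nat), Vec (forall (c : Vec Nat 2), forall (i : Nat), Nat) 2
observation: the term is already in normal form.


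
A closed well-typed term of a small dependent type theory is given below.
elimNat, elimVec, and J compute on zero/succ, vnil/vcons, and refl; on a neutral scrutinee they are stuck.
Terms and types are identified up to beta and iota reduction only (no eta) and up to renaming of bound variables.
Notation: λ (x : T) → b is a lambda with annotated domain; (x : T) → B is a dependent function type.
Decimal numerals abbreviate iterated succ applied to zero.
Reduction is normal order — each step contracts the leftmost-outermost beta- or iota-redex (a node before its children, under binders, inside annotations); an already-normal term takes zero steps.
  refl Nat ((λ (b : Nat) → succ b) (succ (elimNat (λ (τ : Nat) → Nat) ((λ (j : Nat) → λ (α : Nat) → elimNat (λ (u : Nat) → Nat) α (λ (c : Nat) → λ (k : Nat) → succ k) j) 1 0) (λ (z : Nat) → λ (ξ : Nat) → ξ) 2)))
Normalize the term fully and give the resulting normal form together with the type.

normal form:
  refl Nat 3
inferred type:
  Eq Nat 3 3
observation: reduction starts at a beta-redex, and 14 normal-order steps reach the normal form.


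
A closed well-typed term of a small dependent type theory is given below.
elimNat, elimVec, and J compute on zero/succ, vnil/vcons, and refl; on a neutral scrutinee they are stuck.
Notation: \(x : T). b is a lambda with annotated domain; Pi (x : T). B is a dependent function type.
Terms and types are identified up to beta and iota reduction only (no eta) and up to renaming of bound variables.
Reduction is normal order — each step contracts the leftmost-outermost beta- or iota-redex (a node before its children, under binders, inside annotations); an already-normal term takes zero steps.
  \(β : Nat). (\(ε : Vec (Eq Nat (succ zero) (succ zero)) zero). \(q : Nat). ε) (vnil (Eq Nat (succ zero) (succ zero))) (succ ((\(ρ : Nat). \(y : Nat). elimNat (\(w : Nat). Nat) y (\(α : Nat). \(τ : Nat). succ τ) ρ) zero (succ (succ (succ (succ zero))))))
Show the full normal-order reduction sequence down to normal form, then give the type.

reduction (normal order):
  \(β : Nat). (\(ε : Vec (Eq Nat (succ zero) (succ zero)) zero). \(q : Nat). ε) (vnil (Eq Nat (succ zero) (succ zero))) (succ ((\(ρ : Nat). \(y : Nat). elimNat (\(w : Nat). Nat) y (\(α : Nat). \(τ : Nat). succ τ) ρ) zero (succ (succ (succ (succ zero))))))
  ~> \(β : Nat). (\(ε : Nat). vnil (Eq Nat (succ zero) (succ zero))) (succ ((\(q : Nat). \(ρ : Nat). elimNat (\(y : Nat). Nat) ρ (\(w : Nat). \(α : Nat). succ α) q) zero (succ (succ (succ (succ zero))))))
  ~> \(β : Nat). vnil (Eq Nat (succ zero) (succ zero))
the term's type:
  Pi (β : Nat). Vec (Eq Nat (succ zero) (succ zero)) zero


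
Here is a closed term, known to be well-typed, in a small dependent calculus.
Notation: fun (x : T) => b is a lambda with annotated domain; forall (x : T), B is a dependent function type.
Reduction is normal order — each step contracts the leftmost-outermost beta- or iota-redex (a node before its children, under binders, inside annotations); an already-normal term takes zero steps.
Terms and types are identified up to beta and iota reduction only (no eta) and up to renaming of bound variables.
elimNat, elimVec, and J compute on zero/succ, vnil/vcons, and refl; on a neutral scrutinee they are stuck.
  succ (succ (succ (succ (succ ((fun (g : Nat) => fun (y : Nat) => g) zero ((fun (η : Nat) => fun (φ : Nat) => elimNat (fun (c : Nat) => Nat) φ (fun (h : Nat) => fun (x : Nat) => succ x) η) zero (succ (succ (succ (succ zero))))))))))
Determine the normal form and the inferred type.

reduced normal form:
  succ (succ (succ (succ (succ zero))))
the term's type:
  Nat


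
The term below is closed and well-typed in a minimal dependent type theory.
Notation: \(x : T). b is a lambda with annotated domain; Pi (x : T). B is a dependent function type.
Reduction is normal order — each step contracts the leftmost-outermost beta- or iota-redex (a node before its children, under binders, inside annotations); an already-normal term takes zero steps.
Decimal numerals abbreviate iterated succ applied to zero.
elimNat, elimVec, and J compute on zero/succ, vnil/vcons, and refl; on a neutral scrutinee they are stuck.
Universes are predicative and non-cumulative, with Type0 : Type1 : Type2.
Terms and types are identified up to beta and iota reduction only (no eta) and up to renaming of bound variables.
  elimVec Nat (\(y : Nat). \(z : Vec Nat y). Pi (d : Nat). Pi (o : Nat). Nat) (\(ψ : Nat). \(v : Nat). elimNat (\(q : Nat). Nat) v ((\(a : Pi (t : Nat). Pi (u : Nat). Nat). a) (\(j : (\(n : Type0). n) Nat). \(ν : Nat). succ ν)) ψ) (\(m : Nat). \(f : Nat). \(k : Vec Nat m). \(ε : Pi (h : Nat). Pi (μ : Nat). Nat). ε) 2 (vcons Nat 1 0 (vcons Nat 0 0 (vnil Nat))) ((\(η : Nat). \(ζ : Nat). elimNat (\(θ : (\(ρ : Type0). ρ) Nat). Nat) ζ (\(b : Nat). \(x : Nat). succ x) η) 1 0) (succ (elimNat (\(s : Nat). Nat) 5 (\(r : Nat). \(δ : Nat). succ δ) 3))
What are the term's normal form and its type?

reduced normal form:
  10
inferred type:
  Nat
observation: contracting an elimVec iota-redex first, the term normalizes in 35 steps.


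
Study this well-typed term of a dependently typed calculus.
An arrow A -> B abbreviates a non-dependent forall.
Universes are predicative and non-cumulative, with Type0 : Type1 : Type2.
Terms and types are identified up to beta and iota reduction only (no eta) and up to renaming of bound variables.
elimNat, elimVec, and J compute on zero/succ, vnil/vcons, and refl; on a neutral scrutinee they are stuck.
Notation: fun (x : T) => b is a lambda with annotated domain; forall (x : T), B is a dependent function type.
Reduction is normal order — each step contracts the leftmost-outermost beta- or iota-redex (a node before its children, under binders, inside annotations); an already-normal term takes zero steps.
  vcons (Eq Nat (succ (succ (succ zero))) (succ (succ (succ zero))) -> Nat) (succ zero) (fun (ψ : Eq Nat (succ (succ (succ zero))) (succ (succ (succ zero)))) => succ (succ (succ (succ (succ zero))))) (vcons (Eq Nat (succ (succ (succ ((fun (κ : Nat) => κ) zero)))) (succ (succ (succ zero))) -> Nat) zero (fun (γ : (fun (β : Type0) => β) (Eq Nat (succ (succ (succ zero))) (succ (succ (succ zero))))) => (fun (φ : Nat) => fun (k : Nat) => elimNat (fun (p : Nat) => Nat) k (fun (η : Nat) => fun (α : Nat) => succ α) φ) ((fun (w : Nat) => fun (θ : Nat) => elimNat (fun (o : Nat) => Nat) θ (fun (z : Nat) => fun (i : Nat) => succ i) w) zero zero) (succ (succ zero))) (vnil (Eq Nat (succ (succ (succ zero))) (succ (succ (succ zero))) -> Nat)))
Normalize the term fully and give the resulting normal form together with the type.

normal form:
  vcons (Eq Nat (succ (succ (succ zero))) (succ (succ (succ zero))) -> Nat) (succ zero) (fun (ψ : Eq Nat (succ (succ (succ zero))) (succ (succ (succ zero)))) => succ (succ (succ (succ (succ zero))))) (vcons (Eq Nat (succ (succ (succ zero))) (succ (succ (succ zero))) -> Nat) zero (fun (κ : Eq Nat (succ (succ (succ zero))) (succ (succ (succ zero)))) => succ (succ zero)) (vnil (Eq Nat (succ (succ (succ zero))) (succ (succ (succ zero))) -> Nat)))
the term's type:
  Vec (Eq Nat (succ (succ (succ zero))) (succ (succ (succ zero))) -> Nat) (succ (succ zero))
observation: contracting a beta-redex first, the term normalizes in 8 steps.


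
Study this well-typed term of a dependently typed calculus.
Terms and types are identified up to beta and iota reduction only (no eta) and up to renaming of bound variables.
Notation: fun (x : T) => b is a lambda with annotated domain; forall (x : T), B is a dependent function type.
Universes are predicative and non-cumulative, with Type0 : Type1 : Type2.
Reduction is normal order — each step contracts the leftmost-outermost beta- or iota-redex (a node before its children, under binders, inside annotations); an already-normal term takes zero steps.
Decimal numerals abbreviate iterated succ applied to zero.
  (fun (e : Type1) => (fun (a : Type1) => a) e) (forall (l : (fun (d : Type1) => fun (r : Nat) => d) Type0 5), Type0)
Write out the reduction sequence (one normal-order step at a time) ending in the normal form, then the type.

reduction (normal order):
  (fun (e : Type1) => (fun (a : Type1) => a) e) (forall (l : (fun (d : Type1) => fun (r : Nat) => d) Type0 5), Type0)
  ~> (fun (e : Type1) => e) (forall (a : (fun (l : Type1) => fun (d : Nat) => l) Type0 5), Type0)
  ~> forall (e : (fun (a : Type1) => fun (l : Nat) => a) Type0 5), Type0
  ~> forall (e : (fun (a : Nat) => Type0) 5), Type0
  ~> forall (e : Type0), Type0
type:
  Type1


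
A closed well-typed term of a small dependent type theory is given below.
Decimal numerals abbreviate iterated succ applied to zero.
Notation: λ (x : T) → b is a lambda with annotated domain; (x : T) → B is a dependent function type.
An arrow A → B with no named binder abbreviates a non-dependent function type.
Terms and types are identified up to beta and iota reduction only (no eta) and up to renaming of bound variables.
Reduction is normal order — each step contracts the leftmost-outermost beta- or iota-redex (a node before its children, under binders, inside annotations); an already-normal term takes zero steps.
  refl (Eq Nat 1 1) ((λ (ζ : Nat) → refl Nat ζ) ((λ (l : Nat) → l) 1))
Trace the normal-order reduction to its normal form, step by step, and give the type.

normal-order reduction:
  refl (Eq Nat 1 1) ((λ (ζ : Nat) → refl Nat ζ) ((λ (l : Nat) → l) 1))
  ~> refl (Eq Nat 1 1) (refl Nat ((λ (ζ : Nat) → ζ) 1))
  ~> refl (Eq Nat 1 1) (refl Nat 1)
inferred type:
  Eq (Eq Nat 1 1) (refl Nat 1) (refl Nat 1)


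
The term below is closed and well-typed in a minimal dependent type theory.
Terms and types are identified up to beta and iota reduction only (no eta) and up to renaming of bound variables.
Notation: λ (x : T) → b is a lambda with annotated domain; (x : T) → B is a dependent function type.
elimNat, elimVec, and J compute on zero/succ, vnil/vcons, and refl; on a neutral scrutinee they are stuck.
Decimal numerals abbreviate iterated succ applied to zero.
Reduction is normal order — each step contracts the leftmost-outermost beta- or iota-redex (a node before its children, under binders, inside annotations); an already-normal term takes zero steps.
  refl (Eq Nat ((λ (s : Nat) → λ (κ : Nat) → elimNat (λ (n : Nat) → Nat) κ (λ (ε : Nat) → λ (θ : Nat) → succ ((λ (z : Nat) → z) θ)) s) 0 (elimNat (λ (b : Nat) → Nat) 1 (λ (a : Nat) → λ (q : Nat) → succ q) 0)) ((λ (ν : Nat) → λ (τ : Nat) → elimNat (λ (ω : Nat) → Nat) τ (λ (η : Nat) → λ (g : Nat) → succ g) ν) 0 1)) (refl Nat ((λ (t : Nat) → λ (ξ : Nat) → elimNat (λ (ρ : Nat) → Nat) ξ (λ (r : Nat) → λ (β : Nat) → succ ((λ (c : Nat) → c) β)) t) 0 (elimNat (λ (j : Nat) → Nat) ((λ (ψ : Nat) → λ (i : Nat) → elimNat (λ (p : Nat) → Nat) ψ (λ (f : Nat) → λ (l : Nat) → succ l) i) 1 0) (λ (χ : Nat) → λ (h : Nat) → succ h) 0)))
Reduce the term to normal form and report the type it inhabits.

reduced normal form:
  refl (Eq Nat 1 1) (refl Nat 1)
the term's type:
  Eq (Eq Nat 1 1) (refl Nat 1) (refl Nat 1)


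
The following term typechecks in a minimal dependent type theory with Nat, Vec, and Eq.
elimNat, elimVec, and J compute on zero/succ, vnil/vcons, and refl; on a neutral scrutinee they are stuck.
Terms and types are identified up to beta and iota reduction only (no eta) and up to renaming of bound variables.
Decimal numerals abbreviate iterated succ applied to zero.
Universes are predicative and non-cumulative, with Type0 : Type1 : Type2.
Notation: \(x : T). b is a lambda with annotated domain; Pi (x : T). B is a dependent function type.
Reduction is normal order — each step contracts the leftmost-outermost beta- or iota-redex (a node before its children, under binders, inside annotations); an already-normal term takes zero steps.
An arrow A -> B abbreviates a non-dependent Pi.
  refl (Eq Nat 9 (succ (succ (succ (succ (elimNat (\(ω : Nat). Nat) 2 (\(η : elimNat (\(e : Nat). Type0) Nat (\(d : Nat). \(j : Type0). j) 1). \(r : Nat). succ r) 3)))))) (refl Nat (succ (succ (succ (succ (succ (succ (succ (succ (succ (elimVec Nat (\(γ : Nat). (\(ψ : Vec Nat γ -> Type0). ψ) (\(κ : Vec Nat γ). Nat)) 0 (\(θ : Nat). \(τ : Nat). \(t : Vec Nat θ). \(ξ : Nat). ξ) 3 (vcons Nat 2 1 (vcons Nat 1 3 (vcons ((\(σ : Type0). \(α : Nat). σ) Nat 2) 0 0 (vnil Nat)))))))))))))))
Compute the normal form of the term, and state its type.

normal form:
  refl (Eq Nat 9 9) (refl Nat 9)
type:
  Eq (Eq Nat 9 9) (refl Nat 9) (refl Nat 9)


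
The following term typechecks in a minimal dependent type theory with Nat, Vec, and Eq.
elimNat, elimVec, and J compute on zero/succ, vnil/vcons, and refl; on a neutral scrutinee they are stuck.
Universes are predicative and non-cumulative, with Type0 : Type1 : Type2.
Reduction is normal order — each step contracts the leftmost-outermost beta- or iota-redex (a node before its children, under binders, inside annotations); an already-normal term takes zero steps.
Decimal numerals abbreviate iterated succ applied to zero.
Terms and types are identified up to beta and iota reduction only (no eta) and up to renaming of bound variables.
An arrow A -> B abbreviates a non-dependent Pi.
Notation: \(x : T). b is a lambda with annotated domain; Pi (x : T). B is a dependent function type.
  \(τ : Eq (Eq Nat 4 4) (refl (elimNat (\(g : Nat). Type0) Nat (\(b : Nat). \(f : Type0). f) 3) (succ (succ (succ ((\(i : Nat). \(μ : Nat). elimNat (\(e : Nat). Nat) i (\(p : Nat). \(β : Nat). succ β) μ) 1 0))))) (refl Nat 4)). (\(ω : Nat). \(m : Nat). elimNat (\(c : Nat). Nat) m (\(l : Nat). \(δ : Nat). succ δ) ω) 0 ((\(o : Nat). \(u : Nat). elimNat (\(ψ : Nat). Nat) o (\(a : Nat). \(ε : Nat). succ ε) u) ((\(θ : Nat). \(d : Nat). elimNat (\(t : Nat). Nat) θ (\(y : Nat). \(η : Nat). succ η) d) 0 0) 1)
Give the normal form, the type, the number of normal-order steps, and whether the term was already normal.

normal form:
  \(τ : Eq (Eq Nat 4 4) (refl Nat 4) (refl Nat 4)). 1
type:
  Eq (Eq Nat 4 4) (refl Nat 4) (refl Nat 4) -> Nat
normal-order step count: 25
started in normal form: no
first redex: an elimNat iota-redex


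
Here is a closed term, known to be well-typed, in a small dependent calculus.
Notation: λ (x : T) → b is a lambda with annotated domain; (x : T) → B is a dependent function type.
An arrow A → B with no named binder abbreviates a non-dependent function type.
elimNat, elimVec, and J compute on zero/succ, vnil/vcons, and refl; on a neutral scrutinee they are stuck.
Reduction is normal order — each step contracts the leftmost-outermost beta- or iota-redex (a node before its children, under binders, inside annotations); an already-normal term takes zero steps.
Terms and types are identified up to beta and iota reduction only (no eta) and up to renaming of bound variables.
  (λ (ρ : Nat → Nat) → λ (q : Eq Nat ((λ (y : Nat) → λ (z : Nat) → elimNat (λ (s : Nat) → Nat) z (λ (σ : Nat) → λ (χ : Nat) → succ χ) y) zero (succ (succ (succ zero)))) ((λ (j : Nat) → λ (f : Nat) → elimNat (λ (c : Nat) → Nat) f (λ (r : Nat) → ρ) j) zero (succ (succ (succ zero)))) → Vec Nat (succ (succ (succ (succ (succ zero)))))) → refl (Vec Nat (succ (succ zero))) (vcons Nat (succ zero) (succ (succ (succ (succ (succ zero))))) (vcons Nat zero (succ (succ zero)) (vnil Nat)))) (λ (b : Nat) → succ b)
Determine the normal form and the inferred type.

reduced normal form:
  λ (ρ : Eq Nat (succ (succ (succ zero))) (succ (succ (succ zero))) → Vec Nat (succ (succ (succ (succ (succ zero)))))) → refl (Vec Nat (succ (succ zero))) (vcons Nat (succ zero) (succ (succ (succ (succ (succ zero))))) (vcons Nat zero (succ (succ zero)) (vnil Nat)))
inferred type:
  (Eq Nat (succ (succ (succ zero))) (succ (succ (succ zero))) → Vec Nat (succ (succ (succ (succ (succ zero)))))) → Eq (Vec Nat (succ (succ zero))) (vcons Nat (succ zero) (succ (succ (succ (succ (succ zero))))) (vcons Nat zero (succ (succ zero)) (vnil Nat))) (vcons Nat (succ zero) (succ (succ (succ (succ (succ zero))))) (vcons Nat zero (succ (succ zero)) (vnil Nat)))
observation: 7 normal-order steps separate the term from its normal form.


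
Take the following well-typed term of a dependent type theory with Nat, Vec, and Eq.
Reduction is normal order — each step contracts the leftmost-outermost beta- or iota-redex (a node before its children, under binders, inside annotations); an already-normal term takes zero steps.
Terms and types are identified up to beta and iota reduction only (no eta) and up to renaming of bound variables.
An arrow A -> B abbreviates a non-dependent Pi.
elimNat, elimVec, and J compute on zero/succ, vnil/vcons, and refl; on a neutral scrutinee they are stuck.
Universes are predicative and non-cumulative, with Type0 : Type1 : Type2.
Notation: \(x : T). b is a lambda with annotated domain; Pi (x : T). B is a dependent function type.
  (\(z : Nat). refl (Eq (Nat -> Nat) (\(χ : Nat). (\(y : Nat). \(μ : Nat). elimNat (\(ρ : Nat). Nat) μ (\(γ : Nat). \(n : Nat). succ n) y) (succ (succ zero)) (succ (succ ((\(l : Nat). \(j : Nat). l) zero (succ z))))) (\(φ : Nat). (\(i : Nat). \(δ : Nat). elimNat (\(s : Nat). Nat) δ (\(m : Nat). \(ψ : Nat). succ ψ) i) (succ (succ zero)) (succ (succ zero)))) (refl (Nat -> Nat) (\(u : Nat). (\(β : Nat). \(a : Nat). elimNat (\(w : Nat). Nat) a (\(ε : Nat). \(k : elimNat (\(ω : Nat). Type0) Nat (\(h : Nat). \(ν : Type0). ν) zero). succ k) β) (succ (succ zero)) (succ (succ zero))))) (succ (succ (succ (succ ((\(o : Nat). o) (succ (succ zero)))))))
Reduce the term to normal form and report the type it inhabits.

resulting normal form:
  refl (Eq (Nat -> Nat) (\(z : Nat). succ (succ (succ (succ zero)))) (\(χ : Nat). succ (succ (succ (succ zero))))) (refl (Nat -> Nat) (\(y : Nat). succ (succ (succ (succ zero)))))
the term's type:
  Eq (Eq (Nat -> Nat) (\(z : Nat). succ (succ (succ (succ zero)))) (\(χ : Nat). succ (succ (succ (succ zero))))) (refl (Nat -> Nat) (\(y : Nat). succ (succ (succ (succ zero))))) (refl (Nat -> Nat) (\(μ : Nat). succ (succ (succ (succ zero)))))
observation: 30 normal-order steps normalize the term, beginning with a beta-redex.


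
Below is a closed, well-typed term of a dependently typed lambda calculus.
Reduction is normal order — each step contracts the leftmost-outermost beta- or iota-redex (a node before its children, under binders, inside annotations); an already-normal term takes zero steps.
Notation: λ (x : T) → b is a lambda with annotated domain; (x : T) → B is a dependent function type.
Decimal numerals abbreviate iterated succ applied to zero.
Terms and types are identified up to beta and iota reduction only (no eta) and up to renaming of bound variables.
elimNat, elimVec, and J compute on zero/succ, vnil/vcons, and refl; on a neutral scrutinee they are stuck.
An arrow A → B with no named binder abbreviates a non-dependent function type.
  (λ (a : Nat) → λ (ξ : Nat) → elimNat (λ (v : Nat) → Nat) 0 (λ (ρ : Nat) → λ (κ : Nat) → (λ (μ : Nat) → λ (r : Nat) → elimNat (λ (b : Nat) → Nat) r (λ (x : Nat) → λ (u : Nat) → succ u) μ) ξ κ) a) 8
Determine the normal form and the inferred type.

normal form:
  λ (a : Nat) → elimNat (λ (ξ : Nat) → Nat) (elimNat (λ (v : Nat) → Nat) (elimNat (λ (ρ : Nat) → Nat) (elimNat (λ (κ : Nat) → Nat) (elimNat (λ (μ : Nat) → Nat) (elimNat (λ (r : Nat) → Nat) (elimNat (λ (b : Nat) → Nat) (elimNat (λ (x : Nat) → Nat) 0 (λ (u : Nat) → λ (m : Nat) → succ m) a) (λ (ν : Nat) → λ (η : Nat) → succ η) a) (λ (z : Nat) → λ (δ : Nat) → succ δ) a) (λ (σ : Nat) → λ (φ : Nat) → succ φ) a) (λ (θ : Nat) → λ (ε : Nat) → succ ε) a) (λ (o : Nat) → λ (y : Nat) → succ y) a) (λ (w : Nat) → λ (h : Nat) → succ h) a) (λ (χ : Nat) → λ (e : Nat) → succ e) a
type:
  Nat → Nat


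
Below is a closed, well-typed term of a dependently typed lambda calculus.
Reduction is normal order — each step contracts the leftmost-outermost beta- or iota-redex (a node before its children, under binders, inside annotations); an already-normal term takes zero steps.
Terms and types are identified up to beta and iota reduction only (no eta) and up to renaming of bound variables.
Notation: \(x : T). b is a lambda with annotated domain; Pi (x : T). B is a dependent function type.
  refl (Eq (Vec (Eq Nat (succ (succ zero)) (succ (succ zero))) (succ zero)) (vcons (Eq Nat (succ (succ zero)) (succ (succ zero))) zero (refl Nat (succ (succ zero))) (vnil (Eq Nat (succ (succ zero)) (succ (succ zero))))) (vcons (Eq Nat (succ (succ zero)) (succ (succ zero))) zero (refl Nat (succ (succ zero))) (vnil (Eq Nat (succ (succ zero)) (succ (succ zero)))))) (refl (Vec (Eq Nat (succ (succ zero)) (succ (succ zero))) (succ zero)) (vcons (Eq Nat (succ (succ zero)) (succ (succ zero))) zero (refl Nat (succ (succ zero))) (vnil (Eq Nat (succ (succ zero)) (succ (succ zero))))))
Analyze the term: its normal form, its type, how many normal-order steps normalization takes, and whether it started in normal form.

normal form:
  refl (Eq (Vec (Eq Nat (succ (succ zero)) (succ (succ zero))) (succ zero)) (vcons (Eq Nat (succ (succ zero)) (succ (succ zero))) zero (refl Nat (succ (succ zero))) (vnil (Eq Nat (succ (succ zero)) (succ (succ zero))))) (vcons (Eq Nat (succ (succ zero)) (succ (succ zero))) zero (refl Nat (succ (succ zero))) (vnil (Eq Nat (succ (succ zero)) (succ (succ zero)))))) (refl (Vec (Eq Nat (succ (succ zero)) (succ (succ zero))) (succ zero)) (vcons (Eq Nat (succ (succ zero)) (succ (succ zero))) zero (refl Nat (succ (succ zero))) (vnil (Eq Nat (succ (succ zero)) (succ (succ zero))))))
the term's type:
  Eq (Eq (Vec (Eq Nat (succ (succ zero)) (succ (succ zero))) (succ zero)) (vcons (Eq Nat (succ (succ zero)) (succ (succ zero))) zero (refl Nat (succ (succ zero))) (vnil (Eq Nat (succ (succ zero)) (succ (succ zero))))) (vcons (Eq Nat (succ (succ zero)) (succ (succ zero))) zero (refl Nat (succ (succ zero))) (vnil (Eq Nat (succ (succ zero)) (succ (succ zero)))))) (refl (Vec (Eq Nat (succ (succ zero)) (succ (succ zero))) (succ zero)) (vcons (Eq Nat (succ (succ zero)) (succ (succ zero))) zero (refl Nat (succ (succ zero))) (vnil (Eq Nat (succ (succ zero)) (succ (succ zero)))))) (refl (Vec (Eq Nat (succ (succ zero)) (succ (succ zero))) (succ zero)) (vcons (Eq Nat (succ (succ zero)) (succ (succ zero))) zero (refl Nat (succ (succ zero))) (vnil (Eq Nat (succ (succ zero)) (succ (succ zero))))))
normal-order step count: 0
term was already normal: yes


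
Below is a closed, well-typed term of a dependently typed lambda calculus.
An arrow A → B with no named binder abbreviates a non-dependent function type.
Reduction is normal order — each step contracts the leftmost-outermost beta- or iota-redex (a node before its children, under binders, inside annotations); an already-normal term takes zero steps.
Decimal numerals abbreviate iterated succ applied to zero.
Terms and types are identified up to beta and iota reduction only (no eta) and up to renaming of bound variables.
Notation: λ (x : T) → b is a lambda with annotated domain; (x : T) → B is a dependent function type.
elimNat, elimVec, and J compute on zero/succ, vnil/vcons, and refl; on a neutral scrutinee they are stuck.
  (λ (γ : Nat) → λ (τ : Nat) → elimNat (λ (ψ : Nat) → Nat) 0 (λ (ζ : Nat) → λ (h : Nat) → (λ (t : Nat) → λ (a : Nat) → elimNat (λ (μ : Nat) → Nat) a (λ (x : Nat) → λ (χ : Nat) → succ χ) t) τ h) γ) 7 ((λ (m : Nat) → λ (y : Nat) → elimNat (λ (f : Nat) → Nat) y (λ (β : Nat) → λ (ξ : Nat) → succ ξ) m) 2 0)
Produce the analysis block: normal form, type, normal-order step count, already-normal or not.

normal form:
  14
the term's type:
  Nat
steps to reach normal form (normal order): 150
term was already normal: no
first redex: a beta-redex


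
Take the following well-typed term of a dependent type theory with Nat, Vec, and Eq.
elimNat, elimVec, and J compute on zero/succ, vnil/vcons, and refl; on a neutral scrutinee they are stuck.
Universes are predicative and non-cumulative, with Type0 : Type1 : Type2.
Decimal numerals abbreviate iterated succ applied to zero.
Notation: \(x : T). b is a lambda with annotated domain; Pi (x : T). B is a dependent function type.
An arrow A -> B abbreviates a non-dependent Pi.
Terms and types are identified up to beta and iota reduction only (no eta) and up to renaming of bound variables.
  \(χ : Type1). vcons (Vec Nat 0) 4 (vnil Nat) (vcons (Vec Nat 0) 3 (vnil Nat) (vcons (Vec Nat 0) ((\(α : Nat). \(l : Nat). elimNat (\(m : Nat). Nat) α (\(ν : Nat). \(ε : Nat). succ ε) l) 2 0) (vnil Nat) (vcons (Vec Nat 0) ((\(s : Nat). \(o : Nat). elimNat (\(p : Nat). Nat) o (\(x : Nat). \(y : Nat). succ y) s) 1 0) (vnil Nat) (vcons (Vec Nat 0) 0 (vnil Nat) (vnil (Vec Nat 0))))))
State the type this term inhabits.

the term's type:
  Type1 -> Vec (Vec Nat 0) 5


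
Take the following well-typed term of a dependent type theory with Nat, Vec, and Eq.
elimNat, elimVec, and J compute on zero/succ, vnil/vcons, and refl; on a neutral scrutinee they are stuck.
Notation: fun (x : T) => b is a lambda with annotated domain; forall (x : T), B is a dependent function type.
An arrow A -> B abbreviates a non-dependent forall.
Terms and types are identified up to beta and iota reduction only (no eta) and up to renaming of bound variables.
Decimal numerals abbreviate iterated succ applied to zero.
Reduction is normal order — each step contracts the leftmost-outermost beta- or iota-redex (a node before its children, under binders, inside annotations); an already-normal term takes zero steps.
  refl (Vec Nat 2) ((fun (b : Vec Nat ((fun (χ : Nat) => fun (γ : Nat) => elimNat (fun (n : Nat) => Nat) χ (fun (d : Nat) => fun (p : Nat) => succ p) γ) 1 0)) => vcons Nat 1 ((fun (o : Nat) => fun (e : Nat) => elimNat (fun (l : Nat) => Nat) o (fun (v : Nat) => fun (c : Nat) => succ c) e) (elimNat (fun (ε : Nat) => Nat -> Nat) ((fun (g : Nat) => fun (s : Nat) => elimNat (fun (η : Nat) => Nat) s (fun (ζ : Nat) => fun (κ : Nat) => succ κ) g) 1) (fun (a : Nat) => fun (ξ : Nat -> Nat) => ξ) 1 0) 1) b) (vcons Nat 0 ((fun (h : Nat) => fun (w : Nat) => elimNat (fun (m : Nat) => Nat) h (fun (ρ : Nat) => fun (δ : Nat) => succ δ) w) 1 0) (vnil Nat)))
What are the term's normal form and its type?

reduced normal form:
  refl (Vec Nat 2) (vcons Nat 1 2 (vcons Nat 0 1 (vnil Nat)))
inferred type:
  Eq (Vec Nat 2) (vcons Nat 1 2 (vcons Nat 0 1 (vnil Nat))) (vcons Nat 1 2 (vcons Nat 0 1 (vnil Nat)))
observation: contracting a beta-redex first, the term normalizes in 20 steps.


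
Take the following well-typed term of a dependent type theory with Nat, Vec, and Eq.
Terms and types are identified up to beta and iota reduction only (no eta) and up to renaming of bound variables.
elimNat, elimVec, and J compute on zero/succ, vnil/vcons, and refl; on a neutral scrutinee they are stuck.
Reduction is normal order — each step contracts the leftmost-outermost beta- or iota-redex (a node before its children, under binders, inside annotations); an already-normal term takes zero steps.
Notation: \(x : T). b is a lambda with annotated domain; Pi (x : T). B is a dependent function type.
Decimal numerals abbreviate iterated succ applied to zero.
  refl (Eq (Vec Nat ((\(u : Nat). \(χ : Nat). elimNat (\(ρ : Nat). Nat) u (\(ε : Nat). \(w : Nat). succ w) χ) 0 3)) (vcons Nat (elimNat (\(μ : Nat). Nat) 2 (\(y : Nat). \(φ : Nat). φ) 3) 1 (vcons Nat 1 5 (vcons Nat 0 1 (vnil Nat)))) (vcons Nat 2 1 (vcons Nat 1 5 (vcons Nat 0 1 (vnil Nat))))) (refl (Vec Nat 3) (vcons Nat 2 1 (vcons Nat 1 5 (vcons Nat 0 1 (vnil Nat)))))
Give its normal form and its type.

resulting normal form:
  refl (Eq (Vec Nat 3) (vcons Nat 2 1 (vcons Nat 1 5 (vcons Nat 0 1 (vnil Nat)))) (vcons Nat 2 1 (vcons Nat 1 5 (vcons Nat 0 1 (vnil Nat))))) (refl (Vec Nat 3) (vcons Nat 2 1 (vcons Nat 1 5 (vcons Nat 0 1 (vnil Nat)))))
the term's type:
  Eq (Eq (Vec Nat 3) (vcons Nat 2 1 (vcons Nat 1 5 (vcons Nat 0 1 (vnil Nat)))) (vcons Nat 2 1 (vcons Nat 1 5 (vcons Nat 0 1 (vnil Nat))))) (refl (Vec Nat 3) (vcons Nat 2 1 (vcons Nat 1 5 (vcons Nat 0 1 (vnil Nat))))) (refl (Vec Nat 3) (vcons Nat 2 1 (vcons Nat 1 5 (vcons Nat 0 1 (vnil Nat)))))
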